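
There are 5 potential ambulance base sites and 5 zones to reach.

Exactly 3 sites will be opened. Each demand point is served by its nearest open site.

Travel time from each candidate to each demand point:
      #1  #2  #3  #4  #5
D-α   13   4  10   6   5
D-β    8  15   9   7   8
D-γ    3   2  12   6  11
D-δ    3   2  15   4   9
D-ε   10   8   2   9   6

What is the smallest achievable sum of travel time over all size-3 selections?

16

Open {D-α, D-δ, D-ε}.
  #1→D-δ 3, #2→D-δ 2, #3→D-ε 2, #4→D-δ 4, #5→D-α 5  ⇒ total 16.
Compare {D-β, D-δ, D-ε}: total 17.
Compare {D-γ, D-δ, D-ε}: total 17.
No size-3 selection does better; minimum is 16.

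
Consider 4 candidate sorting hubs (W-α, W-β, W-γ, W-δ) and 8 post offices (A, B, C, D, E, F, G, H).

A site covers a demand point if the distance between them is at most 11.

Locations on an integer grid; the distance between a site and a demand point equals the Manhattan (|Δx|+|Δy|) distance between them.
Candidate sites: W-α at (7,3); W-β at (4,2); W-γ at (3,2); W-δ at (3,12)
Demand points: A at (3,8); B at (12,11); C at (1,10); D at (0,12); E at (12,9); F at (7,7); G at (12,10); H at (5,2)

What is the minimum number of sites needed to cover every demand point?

Coverage sets (demand points within 11 of each site):
  W-α: {A, E, F, H}
  W-β: {A, C, F, H}
  W-γ: {A, C, F, H}
  W-δ: {A, B, C, D, F, G}
No single site covers all 8 demand points.
But {W-α, W-δ} covers everything, so the minimum is 2.

2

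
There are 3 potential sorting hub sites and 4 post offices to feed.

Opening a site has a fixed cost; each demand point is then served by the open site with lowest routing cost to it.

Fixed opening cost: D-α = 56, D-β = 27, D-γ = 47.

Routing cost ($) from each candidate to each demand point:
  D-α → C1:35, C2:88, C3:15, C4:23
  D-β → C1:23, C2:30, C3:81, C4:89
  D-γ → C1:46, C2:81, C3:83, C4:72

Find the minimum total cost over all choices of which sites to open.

Open {D-α, D-β}: assign each demand point to its cheapest open site.
  C1→D-β 23, C2→D-β 30, C3→D-α 15, C4→D-α 23
  routing cost 91, fixed 83 → total 174.
Compare {D-α}: routing cost 161 + fixed 56 = 217.
Compare {D-α, D-β, D-γ}: routing cost 91 + fixed 130 = 221.
Compare {D-β}: routing cost 223 + fixed 27 = 250.
All other subsets cost ≥ 217. Minimum total cost: 174.

174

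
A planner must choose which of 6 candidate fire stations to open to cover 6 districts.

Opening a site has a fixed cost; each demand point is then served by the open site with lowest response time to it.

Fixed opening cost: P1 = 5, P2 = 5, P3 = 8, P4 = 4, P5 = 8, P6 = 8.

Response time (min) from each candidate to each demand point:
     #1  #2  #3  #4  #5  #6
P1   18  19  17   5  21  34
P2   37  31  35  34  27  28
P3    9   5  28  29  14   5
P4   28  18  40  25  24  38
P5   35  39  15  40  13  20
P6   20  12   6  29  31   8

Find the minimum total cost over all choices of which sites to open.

Open {P1, P3, P6}: assign each demand point to its cheapest open site.
  #1→P3 9, #2→P3 5, #3→P6 6, #4→P1 5, #5→P3 14, #6→P3 5
  response time 44, fixed 21 → total 65.
Compare {P1, P3}: response time 55 + fixed 13 = 68.
Compare {P1, P3, P4, P6}: response time 44 + fixed 25 = 69.
Compare {P1, P2, P3, P6}: response time 44 + fixed 26 = 70.
All other subsets cost ≥ 68. Minimum total cost: 65.

65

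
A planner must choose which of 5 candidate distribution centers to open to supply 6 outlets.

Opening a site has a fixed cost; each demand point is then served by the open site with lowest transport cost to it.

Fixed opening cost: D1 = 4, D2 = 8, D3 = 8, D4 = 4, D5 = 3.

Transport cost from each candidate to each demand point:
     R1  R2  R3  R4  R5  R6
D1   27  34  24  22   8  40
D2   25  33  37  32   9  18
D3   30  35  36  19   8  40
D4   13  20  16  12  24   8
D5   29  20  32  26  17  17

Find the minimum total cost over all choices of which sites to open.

85

Open {D1, D4}: assign each demand point to its cheapest open site.
  R1→D4 13, R2→D4 20, R3→D4 16, R4→D4 12, R5→D1 8, R6→D4 8
  transport cost 77, fixed 8 → total 85.
Compare {D1, D4, D5}: transport cost 77 + fixed 11 = 88.
Compare {D3, D4}: transport cost 77 + fixed 12 = 89.
Compare {D2, D4}: transport cost 78 + fixed 12 = 90.
All other subsets cost ≥ 88. Minimum total cost: 85.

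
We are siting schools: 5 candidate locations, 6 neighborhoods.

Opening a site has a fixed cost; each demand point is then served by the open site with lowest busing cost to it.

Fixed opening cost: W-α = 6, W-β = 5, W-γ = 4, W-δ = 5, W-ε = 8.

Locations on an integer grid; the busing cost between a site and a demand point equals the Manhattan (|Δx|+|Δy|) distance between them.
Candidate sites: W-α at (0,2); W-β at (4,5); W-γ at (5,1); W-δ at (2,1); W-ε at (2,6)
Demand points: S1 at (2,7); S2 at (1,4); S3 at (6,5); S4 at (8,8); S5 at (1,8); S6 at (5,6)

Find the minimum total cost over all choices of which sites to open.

Open {W-β}: assign each demand point to its cheapest open site.
  S1→W-β 4, S2→W-β 4, S3→W-β 2, S4→W-β 7, S5→W-β 6, S6→W-β 2
  busing cost 25, fixed 5 → total 30.
Compare {W-ε}: busing cost 23 + fixed 8 = 31.
Compare {W-β, W-ε}: busing cost 18 + fixed 13 = 31.
Compare {W-β, W-γ}: busing cost 25 + fixed 9 = 34.
All other subsets cost ≥ 31. Minimum total cost: 30.

30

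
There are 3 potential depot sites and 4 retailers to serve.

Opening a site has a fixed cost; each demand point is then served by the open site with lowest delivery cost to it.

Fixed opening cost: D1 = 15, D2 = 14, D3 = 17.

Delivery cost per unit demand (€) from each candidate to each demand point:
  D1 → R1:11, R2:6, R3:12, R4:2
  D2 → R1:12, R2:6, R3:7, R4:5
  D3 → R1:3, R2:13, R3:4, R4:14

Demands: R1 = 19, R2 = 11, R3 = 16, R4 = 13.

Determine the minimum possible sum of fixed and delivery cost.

245

Open {D1, D3}: assign each demand point to its cheapest open site.
  R1→D3 19×3=57, R2→D1 11×6=66, R3→D3 16×4=64, R4→D1 13×2=26
  delivery cost 213, fixed 32 → total 245.
Compare {D1, D2, D3}: delivery cost 213 + fixed 46 = 259.
Compare {D2, D3}: delivery cost 252 + fixed 31 = 283.
Compare {D1, D2}: delivery cost 413 + fixed 29 = 442.
All other subsets cost ≥ 259. Minimum total cost: 245.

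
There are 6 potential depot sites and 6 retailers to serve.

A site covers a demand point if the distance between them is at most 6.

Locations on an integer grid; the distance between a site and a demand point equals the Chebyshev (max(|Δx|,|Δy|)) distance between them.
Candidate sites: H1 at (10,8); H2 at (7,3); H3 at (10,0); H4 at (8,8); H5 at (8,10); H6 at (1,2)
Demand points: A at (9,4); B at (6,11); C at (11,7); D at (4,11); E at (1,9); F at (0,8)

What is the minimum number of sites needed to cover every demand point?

3

Coverage sets (demand points within 6 of each site):
  H1: {A, B, C, D}
  H2: {A, C, E}
  H3: {A}
  H4: {A, B, C, D}
  H5: {A, B, C, D}
  H6: {F}
No 2 sites suffice: every size-2 union leaves at least one demand point uncovered.
But {H1, H2, H6} covers everything, so the minimum is 3.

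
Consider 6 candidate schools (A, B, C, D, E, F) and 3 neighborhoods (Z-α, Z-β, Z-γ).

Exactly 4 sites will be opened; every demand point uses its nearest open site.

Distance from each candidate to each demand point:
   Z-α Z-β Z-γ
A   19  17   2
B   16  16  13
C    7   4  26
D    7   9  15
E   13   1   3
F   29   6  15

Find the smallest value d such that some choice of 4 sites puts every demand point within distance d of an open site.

7

Open {A, B, C, D}.
  Farthest demand point is Z-α at distance 7 (to C); all others are ≤ 7.
With {A, B, C, E} the worst case is 7.
With {A, B, C, F} the worst case is 7.
No size-4 selection achieves below 7.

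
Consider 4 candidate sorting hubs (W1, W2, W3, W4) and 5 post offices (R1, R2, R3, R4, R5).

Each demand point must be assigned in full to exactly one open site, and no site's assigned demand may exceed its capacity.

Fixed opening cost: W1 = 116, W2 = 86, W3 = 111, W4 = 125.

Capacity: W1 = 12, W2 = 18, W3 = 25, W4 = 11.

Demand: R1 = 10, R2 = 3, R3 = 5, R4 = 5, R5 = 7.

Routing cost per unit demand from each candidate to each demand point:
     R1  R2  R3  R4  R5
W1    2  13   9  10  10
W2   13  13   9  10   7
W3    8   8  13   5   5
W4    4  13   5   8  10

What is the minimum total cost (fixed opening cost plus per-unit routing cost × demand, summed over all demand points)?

Open {W1, W3}; cheapest assignment that respects the capacities:
  W1 (cap 12, load 10): R1 — cost 10×2 = 20
  W3 (cap 25, load 20): R2, R3, R4, R5 — cost 3×8 + 5×13 + 5×5 + 7×5 = 149
  Shipping 169, fixed 227 → total 396.
  Any other capacity-feasible assignment to {W1, W3} ships for at least 169.
Compare {W2, W3}: its best feasible assignment gives total 406.
Compare {W3, W4}: its best feasible assignment gives total 425.
Every other set of open sites that can feasibly serve all demand totals ≥ 406 even under its best assignment. Minimum: 396.

396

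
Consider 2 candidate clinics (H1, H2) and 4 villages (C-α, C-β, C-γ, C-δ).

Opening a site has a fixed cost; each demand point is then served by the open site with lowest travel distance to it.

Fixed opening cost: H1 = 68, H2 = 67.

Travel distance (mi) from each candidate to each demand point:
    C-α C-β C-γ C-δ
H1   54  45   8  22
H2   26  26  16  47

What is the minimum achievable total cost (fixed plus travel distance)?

Open {H2}: assign each demand point to its cheapest open site.
  C-α→H2 26, C-β→H2 26, C-γ→H2 16, C-δ→H2 47
  travel distance 115, fixed 67 → total 182.
Compare {H1}: travel distance 129 + fixed 68 = 197.
Compare {H1, H2}: travel distance 82 + fixed 135 = 217.

182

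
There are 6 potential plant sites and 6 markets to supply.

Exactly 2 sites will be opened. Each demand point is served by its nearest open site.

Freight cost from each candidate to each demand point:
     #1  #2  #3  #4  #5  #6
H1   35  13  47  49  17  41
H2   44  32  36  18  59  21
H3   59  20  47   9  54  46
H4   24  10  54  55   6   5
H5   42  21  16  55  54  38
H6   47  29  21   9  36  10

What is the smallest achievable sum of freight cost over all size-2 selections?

75

Open {H4, H6}.
  #1→H4 24, #2→H4 10, #3→H6 21, #4→H6 9, #5→H4 6, #6→H4 5  ⇒ total 75.
Compare {H2, H4}: total 99.
Compare {H3, H4}: total 101.
No size-2 selection does better; minimum is 75.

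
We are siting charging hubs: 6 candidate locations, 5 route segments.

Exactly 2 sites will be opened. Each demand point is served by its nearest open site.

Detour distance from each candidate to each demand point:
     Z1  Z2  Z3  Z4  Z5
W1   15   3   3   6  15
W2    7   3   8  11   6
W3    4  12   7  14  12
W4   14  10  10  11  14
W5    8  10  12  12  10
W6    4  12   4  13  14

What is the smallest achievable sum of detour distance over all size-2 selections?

Open {W1, W2}.
  Z1→W2 7, Z2→W1 3, Z3→W1 3, Z4→W1 6, Z5→W2 6  ⇒ total 25.
Compare {W1, W3}: total 28.
Compare {W2, W6}: total 28.
No size-2 selection does better; minimum is 25.

25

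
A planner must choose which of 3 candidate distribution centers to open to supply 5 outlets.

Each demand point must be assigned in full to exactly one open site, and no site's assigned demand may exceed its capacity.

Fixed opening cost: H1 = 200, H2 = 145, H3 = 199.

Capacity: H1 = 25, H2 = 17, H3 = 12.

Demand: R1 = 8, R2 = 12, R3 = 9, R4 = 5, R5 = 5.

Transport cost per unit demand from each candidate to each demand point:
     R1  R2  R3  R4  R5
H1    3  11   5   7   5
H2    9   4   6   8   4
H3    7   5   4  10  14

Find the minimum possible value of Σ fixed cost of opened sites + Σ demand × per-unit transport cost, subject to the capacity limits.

Open {H1, H2}; cheapest assignment that respects the capacities:
  H1 (cap 25, load 22): R1, R3, R4 — cost 8×3 + 9×5 + 5×7 = 104
  H2 (cap 17, load 17): R2, R5 — cost 12×4 + 5×4 = 68
  Shipping 172, fixed 345 → total 517.
  Any other capacity-feasible assignment to {H1, H2} ships for at least 172.
Compare {H1, H2, H3}: its best feasible assignment gives total 707.
Every other set of open sites that can feasibly serve all demand totals ≥ 707 even under its best assignment. Minimum: 517.

517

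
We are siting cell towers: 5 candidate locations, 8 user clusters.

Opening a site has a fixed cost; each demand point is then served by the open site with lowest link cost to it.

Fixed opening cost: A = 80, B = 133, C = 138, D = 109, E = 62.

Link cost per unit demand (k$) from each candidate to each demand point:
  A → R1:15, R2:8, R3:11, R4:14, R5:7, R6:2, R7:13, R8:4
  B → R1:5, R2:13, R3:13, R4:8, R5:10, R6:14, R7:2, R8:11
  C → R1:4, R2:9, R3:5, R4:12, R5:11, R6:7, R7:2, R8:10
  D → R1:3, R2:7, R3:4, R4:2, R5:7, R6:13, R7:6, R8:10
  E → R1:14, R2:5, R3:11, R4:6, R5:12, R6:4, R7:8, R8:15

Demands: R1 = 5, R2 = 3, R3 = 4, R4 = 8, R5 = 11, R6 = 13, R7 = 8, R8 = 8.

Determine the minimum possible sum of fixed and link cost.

Open {A, D}: assign each demand point to its cheapest open site.
  R1→D 5×3=15, R2→D 3×7=21, R3→D 4×4=16, R4→D 8×2=16, R5→A 11×7=77, R6→A 13×2=26, R7→D 8×6=48, R8→A 8×4=32
  link cost 251, fixed 189 → total 440.
Compare {D, E}: link cost 319 + fixed 171 = 490.
Compare {A, D, E}: link cost 245 + fixed 251 = 496.
Compare {A, E}: link cost 376 + fixed 142 = 518.
All other subsets cost ≥ 490. Minimum total cost: 440.

440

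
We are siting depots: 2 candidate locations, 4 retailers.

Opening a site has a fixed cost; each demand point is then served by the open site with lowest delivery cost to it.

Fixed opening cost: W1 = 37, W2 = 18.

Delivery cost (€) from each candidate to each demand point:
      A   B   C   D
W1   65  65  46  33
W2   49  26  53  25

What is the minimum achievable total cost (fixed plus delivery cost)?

171

Open {W2}: assign each demand point to its cheapest open site.
  A→W2 49, B→W2 26, C→W2 53, D→W2 25
  delivery cost 153, fixed 18 → total 171.
Compare {W1, W2}: delivery cost 146 + fixed 55 = 201.
Compare {W1}: delivery cost 209 + fixed 37 = 246.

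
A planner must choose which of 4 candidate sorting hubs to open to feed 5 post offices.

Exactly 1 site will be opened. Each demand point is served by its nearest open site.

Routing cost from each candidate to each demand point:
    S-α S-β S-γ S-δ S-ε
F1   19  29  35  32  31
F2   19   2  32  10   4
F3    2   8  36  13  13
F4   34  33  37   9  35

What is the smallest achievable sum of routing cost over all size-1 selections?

67

Open {F2}.
  S-α→F2 19, S-β→F2 2, S-γ→F2 32, S-δ→F2 10, S-ε→F2 4  ⇒ total 67.
Compare {F3}: total 72.
Compare {F1}: total 146.
No size-1 selection does better; minimum is 67.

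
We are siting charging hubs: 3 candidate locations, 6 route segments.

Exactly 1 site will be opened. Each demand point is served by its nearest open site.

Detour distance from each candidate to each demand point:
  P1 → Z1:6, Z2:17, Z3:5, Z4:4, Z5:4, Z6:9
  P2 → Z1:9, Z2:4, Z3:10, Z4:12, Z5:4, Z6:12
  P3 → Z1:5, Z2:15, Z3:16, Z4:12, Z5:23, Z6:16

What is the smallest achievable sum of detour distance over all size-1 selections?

45

Open {P1}.
  Z1→P1 6, Z2→P1 17, Z3→P1 5, Z4→P1 4, Z5→P1 4, Z6→P1 9  ⇒ total 45.
Compare {P2}: total 51.
Compare {P3}: total 87.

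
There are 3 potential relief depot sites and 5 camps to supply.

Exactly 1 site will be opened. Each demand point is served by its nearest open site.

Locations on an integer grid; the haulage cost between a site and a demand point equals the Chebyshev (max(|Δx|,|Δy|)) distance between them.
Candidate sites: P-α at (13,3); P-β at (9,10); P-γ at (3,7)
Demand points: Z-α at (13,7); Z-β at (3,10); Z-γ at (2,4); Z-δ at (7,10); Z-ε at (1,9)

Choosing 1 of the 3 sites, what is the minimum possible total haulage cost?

22

Open {P-γ}.
  Z-α→P-γ 10, Z-β→P-γ 3, Z-γ→P-γ 3, Z-δ→P-γ 4, Z-ε→P-γ 2  ⇒ total 22.
Compare {P-β}: total 27.
Compare {P-α}: total 44.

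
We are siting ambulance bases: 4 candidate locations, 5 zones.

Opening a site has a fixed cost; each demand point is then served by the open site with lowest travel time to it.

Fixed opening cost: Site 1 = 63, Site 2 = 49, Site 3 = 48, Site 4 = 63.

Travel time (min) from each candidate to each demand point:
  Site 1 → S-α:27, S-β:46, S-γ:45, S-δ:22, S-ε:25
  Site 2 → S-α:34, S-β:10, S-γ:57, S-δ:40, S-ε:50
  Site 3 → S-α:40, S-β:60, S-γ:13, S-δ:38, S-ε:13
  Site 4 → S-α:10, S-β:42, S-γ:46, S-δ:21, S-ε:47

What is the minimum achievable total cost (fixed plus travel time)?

205

Open {Site 2, Site 3}: assign each demand point to its cheapest open site.
  S-α→Site 2 34, S-β→Site 2 10, S-γ→Site 3 13, S-δ→Site 3 38, S-ε→Site 3 13
  travel time 108, fixed 97 → total 205.
Compare {Site 3, Site 4}: travel time 99 + fixed 111 = 210.
Compare {Site 3}: travel time 164 + fixed 48 = 212.
Compare {Site 2, Site 3, Site 4}: travel time 67 + fixed 160 = 227.
All other subsets cost ≥ 210. Minimum total cost: 205.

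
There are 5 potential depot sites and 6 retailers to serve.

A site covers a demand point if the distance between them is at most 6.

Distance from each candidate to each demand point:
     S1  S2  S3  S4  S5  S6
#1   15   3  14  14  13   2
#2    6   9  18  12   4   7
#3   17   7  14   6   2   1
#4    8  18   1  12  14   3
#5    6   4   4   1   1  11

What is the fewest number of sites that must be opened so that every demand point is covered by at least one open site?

Coverage sets (demand points within 6 of each site):
  #1: {S2, S6}
  #2: {S1, S5}
  #3: {S4, S5, S6}
  #4: {S3, S6}
  #5: {S1, S2, S3, S4, S5}
No single site covers all 6 demand points.
But {#1, #5} covers everything, so the minimum is 2.

2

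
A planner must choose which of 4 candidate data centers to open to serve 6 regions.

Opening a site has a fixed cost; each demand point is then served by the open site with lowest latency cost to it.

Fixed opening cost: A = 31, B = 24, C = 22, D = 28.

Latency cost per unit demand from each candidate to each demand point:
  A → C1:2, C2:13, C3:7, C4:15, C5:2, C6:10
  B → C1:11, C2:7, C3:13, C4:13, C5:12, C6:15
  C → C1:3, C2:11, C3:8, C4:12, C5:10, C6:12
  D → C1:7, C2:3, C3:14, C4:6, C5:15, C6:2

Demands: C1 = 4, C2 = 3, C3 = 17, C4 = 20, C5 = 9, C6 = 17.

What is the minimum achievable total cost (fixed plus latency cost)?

367

Open {A, D}: assign each demand point to its cheapest open site.
  C1→A 4×2=8, C2→D 3×3=9, C3→A 17×7=119, C4→D 20×6=120, C5→A 9×2=18, C6→D 17×2=34
  latency cost 308, fixed 59 → total 367.
Compare {A, C, D}: latency cost 308 + fixed 81 = 389.
Compare {A, B, D}: latency cost 308 + fixed 83 = 391.
Compare {A, B, C, D}: latency cost 308 + fixed 105 = 413.
All other subsets cost ≥ 389. Minimum total cost: 367.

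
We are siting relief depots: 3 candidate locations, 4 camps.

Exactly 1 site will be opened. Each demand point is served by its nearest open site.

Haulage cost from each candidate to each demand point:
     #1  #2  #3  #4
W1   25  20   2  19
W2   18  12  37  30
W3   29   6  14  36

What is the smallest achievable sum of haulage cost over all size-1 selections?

66

Open {W1}.
  #1→W1 25, #2→W1 20, #3→W1 2, #4→W1 19  ⇒ total 66.
Compare {W3}: total 85.
Compare {W2}: total 97.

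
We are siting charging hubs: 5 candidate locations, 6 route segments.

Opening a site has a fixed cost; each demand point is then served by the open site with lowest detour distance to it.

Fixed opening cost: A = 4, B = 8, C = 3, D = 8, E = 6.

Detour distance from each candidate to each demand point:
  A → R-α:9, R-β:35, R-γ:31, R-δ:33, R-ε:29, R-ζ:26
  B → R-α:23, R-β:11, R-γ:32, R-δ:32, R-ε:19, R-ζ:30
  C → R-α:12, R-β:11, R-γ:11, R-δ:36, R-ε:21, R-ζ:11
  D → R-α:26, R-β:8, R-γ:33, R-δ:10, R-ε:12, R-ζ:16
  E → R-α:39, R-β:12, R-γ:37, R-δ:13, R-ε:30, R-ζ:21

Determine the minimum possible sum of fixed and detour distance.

75

Open {C, D}: assign each demand point to its cheapest open site.
  R-α→C 12, R-β→D 8, R-γ→C 11, R-δ→D 10, R-ε→D 12, R-ζ→C 11
  detour distance 64, fixed 11 → total 75.
Compare {A, C, D}: detour distance 61 + fixed 15 = 76.
Compare {C, D, E}: detour distance 64 + fixed 17 = 81.
Compare {A, C, D, E}: detour distance 61 + fixed 21 = 82.
All other subsets cost ≥ 76. Minimum total cost: 75.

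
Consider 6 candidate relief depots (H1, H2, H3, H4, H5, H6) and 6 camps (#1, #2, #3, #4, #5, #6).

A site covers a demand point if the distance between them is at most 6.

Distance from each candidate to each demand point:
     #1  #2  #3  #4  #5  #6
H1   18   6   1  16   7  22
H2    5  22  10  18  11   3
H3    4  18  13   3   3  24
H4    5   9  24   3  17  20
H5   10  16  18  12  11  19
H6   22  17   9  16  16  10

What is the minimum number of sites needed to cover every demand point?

3

Coverage sets (demand points within 6 of each site):
  H1: {#2, #3}
  H2: {#1, #6}
  H3: {#1, #4, #5}
  H4: {#1, #4}
  H5: {}
  H6: {}
No 2 sites suffice: every size-2 union leaves at least one demand point uncovered.
But {H1, H2, H3} covers everything, so the minimum is 3.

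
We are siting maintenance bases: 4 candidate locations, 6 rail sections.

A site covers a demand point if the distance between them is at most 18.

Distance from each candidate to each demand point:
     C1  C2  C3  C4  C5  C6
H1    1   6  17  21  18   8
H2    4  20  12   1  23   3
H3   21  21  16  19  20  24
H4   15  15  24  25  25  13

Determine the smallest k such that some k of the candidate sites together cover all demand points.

Coverage sets (demand points within 18 of each site):
  H1: {C1, C2, C3, C5, C6}
  H2: {C1, C3, C4, C6}
  H3: {C3}
  H4: {C1, C2, C6}
No single site covers all 6 demand points.
But {H1, H2} covers everything, so the minimum is 2.

2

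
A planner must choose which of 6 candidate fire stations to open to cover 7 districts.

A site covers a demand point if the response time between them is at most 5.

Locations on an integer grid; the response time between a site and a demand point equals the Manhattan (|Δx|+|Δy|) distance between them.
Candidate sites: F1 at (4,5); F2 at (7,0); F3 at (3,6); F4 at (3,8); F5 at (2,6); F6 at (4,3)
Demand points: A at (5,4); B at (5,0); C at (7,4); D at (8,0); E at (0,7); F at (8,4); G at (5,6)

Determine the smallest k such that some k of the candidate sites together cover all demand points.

Coverage sets (demand points within 5 of each site):
  F1: {A, C, F, G}
  F2: {B, C, D, F}
  F3: {A, E, G}
  F4: {E, G}
  F5: {A, E, G}
  F6: {A, B, C, F, G}
No single site covers all 7 demand points.
But {F2, F3} covers everything, so the minimum is 2.

2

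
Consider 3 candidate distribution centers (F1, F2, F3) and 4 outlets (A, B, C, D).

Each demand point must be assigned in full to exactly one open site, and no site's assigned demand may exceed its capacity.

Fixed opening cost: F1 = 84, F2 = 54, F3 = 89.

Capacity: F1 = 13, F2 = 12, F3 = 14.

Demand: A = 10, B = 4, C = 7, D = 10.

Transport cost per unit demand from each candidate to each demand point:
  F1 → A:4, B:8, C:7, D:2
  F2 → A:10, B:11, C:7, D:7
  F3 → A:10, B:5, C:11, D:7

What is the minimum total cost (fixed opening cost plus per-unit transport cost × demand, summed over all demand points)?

406

Open {F1, F2, F3}; cheapest assignment that respects the capacities:
  F1 (cap 13, load 10): A — cost 10×4 = 40
  F2 (cap 12, load 7): C — cost 7×7 = 49
  F3 (cap 14, load 14): B, D — cost 4×5 + 10×7 = 90
  Shipping 179, fixed 227 → total 406.
  Any other capacity-feasible assignment to {F1, F2, F3} ships for at least 179.
Total demand is 31 and no other set of sites has combined capacity ≥ 31, so {F1, F2, F3} is the only feasible choice of open sites. Minimum: 406.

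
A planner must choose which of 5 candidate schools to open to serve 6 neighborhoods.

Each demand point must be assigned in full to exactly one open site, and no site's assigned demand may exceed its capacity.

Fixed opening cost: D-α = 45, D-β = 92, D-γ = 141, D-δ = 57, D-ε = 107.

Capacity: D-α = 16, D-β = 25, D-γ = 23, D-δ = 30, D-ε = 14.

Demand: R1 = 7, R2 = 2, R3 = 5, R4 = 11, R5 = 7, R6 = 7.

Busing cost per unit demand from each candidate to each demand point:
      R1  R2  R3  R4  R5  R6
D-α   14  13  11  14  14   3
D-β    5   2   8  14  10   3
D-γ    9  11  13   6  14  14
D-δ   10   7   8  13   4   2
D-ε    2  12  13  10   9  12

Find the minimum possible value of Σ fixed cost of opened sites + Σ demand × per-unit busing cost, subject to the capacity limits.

413

Open {D-β, D-δ}; cheapest assignment that respects the capacities:
  D-β (cap 25, load 14): R1, R2, R3 — cost 7×5 + 2×2 + 5×8 = 79
  D-δ (cap 30, load 25): R4, R5, R6 — cost 11×13 + 7×4 + 7×2 = 185
  Shipping 264, fixed 149 → total 413.
  Any other capacity-feasible assignment to {D-β, D-δ} ships for at least 264.
Compare {D-α, D-δ}: its best feasible assignment gives total 422.
Compare {D-γ, D-δ}: its best feasible assignment gives total 423.
Every other set of open sites that can feasibly serve all demand totals ≥ 422 even under its best assignment. Minimum: 413.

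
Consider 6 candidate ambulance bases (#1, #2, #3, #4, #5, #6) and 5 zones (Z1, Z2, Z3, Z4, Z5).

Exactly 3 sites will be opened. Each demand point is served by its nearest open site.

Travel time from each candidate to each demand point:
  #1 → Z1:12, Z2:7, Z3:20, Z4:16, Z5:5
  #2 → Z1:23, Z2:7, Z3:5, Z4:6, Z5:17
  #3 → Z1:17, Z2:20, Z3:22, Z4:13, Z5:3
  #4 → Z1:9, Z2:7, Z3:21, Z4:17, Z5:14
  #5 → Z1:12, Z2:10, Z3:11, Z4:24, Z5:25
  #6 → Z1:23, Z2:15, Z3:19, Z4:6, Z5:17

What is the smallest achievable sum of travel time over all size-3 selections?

Open {#2, #3, #4}.
  Z1→#4 9, Z2→#2 7, Z3→#2 5, Z4→#2 6, Z5→#3 3  ⇒ total 30.
Compare {#1, #2, #4}: total 32.
Compare {#1, #2, #3}: total 33.
No size-3 selection does better; minimum is 30.

30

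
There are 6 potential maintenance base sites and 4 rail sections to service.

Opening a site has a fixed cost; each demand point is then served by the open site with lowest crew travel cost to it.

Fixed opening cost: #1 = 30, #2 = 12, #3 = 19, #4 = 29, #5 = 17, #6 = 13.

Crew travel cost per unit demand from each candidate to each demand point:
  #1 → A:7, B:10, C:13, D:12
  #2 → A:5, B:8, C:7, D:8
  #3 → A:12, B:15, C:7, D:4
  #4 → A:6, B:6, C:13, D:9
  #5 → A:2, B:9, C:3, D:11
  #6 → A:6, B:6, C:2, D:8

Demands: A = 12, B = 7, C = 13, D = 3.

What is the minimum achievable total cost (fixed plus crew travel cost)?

146

Open {#5, #6}: assign each demand point to its cheapest open site.
  A→#5 12×2=24, B→#6 7×6=42, C→#6 13×2=26, D→#6 3×8=24
  crew travel cost 116, fixed 30 → total 146.
Compare {#3, #5, #6}: crew travel cost 104 + fixed 49 = 153.
Compare {#2, #5, #6}: crew travel cost 116 + fixed 42 = 158.
Compare {#2, #3, #5, #6}: crew travel cost 104 + fixed 61 = 165.
All other subsets cost ≥ 153. Minimum total cost: 146.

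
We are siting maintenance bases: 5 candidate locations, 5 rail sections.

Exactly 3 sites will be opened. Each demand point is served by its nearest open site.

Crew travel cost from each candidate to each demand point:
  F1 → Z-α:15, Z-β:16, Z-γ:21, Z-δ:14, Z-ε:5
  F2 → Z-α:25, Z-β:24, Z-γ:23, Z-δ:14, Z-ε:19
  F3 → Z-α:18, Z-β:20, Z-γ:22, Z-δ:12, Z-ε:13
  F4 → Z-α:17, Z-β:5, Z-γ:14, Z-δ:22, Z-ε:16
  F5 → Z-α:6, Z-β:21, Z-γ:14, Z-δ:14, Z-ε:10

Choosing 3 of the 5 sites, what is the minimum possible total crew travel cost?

Open {F1, F4, F5}.
  Z-α→F5 6, Z-β→F4 5, Z-γ→F4 14, Z-δ→F1 14, Z-ε→F1 5  ⇒ total 44.
Compare {F3, F4, F5}: total 47.
Compare {F2, F4, F5}: total 49.
No size-3 selection does better; minimum is 44.

44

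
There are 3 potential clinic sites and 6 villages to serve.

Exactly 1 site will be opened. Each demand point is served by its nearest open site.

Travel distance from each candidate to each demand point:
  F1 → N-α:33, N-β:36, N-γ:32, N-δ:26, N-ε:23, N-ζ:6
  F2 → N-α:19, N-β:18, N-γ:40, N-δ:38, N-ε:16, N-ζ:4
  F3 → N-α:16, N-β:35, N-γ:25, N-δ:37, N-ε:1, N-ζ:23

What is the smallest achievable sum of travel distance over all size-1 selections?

135

Open {F2}.
  N-α→F2 19, N-β→F2 18, N-γ→F2 40, N-δ→F2 38, N-ε→F2 16, N-ζ→F2 4  ⇒ total 135.
Compare {F3}: total 137.
Compare {F1}: total 156.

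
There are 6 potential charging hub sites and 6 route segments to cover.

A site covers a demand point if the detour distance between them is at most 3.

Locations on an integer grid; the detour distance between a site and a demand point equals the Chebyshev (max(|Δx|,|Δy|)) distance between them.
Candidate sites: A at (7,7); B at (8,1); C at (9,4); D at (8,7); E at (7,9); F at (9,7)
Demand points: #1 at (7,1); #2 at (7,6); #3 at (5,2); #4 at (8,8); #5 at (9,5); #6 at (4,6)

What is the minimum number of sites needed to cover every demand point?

2

Coverage sets (demand points within 3 of each site):
  A: {#2, #4, #5, #6}
  B: {#1, #3}
  C: {#1, #2, #5}
  D: {#2, #4, #5}
  E: {#2, #4, #6}
  F: {#2, #4, #5}
No single site covers all 6 demand points.
But {A, B} covers everything, so the minimum is 2.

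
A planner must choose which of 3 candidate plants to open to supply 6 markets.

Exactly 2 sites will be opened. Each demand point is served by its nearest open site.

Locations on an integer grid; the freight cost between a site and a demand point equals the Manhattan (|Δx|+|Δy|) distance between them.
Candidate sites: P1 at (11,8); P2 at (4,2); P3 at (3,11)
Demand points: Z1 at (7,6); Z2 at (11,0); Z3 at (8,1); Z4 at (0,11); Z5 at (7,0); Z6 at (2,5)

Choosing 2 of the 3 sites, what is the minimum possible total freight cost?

34

Open {P2, P3}.
  Z1→P2 7, Z2→P2 9, Z3→P2 5, Z4→P3 3, Z5→P2 5, Z6→P2 5  ⇒ total 34.
Compare {P1, P2}: total 42.
Compare {P1, P3}: total 46.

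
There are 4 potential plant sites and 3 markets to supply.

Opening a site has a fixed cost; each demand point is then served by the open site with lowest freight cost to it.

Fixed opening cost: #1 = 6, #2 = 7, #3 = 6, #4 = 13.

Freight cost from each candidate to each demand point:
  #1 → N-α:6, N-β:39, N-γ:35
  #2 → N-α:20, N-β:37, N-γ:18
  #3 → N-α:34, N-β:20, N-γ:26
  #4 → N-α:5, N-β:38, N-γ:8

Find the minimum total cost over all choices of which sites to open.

52

Open {#3, #4}: assign each demand point to its cheapest open site.
  N-α→#4 5, N-β→#3 20, N-γ→#4 8
  freight cost 33, fixed 19 → total 52.
Compare {#1, #3, #4}: freight cost 33 + fixed 25 = 58.
Compare {#2, #3, #4}: freight cost 33 + fixed 26 = 59.
Compare {#1, #2, #3}: freight cost 44 + fixed 19 = 63.
All other subsets cost ≥ 58. Minimum total cost: 52.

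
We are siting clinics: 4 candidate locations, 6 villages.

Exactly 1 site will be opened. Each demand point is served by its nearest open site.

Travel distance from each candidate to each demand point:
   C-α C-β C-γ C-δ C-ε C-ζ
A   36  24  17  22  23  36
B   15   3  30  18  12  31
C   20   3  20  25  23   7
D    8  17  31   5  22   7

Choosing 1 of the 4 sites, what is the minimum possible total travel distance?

Open {D}.
  C-α→D 8, C-β→D 17, C-γ→D 31, C-δ→D 5, C-ε→D 22, C-ζ→D 7  ⇒ total 90.
Compare {C}: total 98.
Compare {B}: total 109.
No size-1 selection does better; minimum is 90.

90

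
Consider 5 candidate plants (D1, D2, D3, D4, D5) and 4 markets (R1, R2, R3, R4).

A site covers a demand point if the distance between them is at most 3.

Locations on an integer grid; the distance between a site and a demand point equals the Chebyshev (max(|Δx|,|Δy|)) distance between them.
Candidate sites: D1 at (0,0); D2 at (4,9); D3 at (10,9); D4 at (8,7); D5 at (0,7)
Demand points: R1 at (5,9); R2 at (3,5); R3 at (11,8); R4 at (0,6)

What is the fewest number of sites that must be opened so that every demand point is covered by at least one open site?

Coverage sets (demand points within 3 of each site):
  D1: {}
  D2: {R1}
  D3: {R3}
  D4: {R1, R3}
  D5: {R2, R4}
No single site covers all 4 demand points.
But {D4, D5} covers everything, so the minimum is 2.

2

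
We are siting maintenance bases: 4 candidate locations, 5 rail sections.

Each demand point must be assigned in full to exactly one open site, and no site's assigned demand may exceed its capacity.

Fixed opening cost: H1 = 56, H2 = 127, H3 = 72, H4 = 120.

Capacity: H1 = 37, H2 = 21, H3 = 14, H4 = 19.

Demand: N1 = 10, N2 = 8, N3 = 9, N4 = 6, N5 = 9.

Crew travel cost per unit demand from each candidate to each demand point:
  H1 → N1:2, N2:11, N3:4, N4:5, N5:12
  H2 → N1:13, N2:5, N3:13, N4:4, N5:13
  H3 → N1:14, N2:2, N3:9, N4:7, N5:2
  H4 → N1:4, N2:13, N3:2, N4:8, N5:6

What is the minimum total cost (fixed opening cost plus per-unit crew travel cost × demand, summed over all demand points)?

Open {H1, H3}; cheapest assignment that respects the capacities:
  H1 (cap 37, load 33): N1, N2, N3, N4 — cost 10×2 + 8×11 + 9×4 + 6×5 = 174
  H3 (cap 14, load 9): N5 — cost 9×2 = 18
  Shipping 192, fixed 128 → total 320.
  Any other capacity-feasible assignment to {H1, H3} ships for at least 192.
Compare {H1, H4}: its best feasible assignment gives total 386.
Compare {H1, H3, H4}: its best feasible assignment gives total 386.
Every other set of open sites that can feasibly serve all demand totals ≥ 386 even under its best assignment. Minimum: 320.

320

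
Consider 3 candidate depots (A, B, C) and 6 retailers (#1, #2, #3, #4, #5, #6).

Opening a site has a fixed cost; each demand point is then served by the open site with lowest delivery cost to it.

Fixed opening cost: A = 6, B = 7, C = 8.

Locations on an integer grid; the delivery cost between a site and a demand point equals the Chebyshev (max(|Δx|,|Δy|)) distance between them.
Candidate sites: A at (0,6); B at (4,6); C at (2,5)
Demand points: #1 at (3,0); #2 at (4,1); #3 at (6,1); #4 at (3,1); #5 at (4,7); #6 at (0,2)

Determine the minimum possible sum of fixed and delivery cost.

30

Open {C}: assign each demand point to its cheapest open site.
  #1→C 5, #2→C 4, #3→C 4, #4→C 4, #5→C 2, #6→C 3
  delivery cost 22, fixed 8 → total 30.
Compare {B}: delivery cost 26 + fixed 7 = 33.
Compare {A}: delivery cost 30 + fixed 6 = 36.
Compare {A, C}: delivery cost 22 + fixed 14 = 36.
All other subsets cost ≥ 33. Minimum total cost: 30.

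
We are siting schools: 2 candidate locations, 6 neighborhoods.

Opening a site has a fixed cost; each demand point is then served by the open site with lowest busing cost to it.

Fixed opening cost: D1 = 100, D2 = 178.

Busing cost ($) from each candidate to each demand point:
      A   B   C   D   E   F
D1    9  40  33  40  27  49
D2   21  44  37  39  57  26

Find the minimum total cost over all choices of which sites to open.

298

Open {D1}: assign each demand point to its cheapest open site.
  A→D1 9, B→D1 40, C→D1 33, D→D1 40, E→D1 27, F→D1 49
  busing cost 198, fixed 100 → total 298.
Compare {D2}: busing cost 224 + fixed 178 = 402.
Compare {D1, D2}: busing cost 174 + fixed 278 = 452.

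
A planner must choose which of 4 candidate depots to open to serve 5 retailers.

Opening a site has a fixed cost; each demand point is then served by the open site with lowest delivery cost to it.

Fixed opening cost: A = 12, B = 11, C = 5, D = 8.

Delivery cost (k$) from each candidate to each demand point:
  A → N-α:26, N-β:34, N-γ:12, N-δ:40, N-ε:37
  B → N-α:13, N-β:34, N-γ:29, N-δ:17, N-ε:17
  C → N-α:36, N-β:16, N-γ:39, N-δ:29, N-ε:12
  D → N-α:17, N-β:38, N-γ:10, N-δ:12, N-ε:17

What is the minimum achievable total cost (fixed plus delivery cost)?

Open {C, D}: assign each demand point to its cheapest open site.
  N-α→D 17, N-β→C 16, N-γ→D 10, N-δ→D 12, N-ε→C 12
  delivery cost 67, fixed 13 → total 80.
Compare {B, C, D}: delivery cost 63 + fixed 24 = 87.
Compare {A, C, D}: delivery cost 67 + fixed 25 = 92.
Compare {A, B, C}: delivery cost 70 + fixed 28 = 98.
All other subsets cost ≥ 87. Minimum total cost: 80.

80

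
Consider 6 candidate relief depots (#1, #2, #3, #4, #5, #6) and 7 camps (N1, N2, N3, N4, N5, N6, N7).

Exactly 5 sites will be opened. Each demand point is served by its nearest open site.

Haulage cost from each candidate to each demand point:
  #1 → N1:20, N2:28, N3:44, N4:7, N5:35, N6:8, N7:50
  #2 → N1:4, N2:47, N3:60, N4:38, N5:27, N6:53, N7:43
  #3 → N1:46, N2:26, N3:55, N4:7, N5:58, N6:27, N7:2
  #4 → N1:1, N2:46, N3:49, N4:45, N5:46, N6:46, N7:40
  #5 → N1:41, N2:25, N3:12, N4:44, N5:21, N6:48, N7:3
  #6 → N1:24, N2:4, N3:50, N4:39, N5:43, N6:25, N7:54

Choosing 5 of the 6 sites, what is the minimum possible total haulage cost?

55

Open {#1, #3, #4, #5, #6}.
  N1→#4 1, N2→#6 4, N3→#5 12, N4→#1 7, N5→#5 21, N6→#1 8, N7→#3 2  ⇒ total 55.
Compare {#1, #2, #4, #5, #6}: total 56.
Compare {#1, #2, #3, #5, #6}: total 58.
No size-5 selection does better; minimum is 55.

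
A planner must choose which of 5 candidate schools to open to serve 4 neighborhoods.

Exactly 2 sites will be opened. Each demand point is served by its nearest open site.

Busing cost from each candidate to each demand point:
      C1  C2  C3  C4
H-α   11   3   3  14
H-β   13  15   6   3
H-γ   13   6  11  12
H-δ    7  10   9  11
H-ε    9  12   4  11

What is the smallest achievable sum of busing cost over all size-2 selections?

Open {H-α, H-β}.
  C1→H-α 11, C2→H-α 3, C3→H-α 3, C4→H-β 3  ⇒ total 20.
Compare {H-α, H-δ}: total 24.
Compare {H-α, H-ε}: total 26.
No size-2 selection does better; minimum is 20.

20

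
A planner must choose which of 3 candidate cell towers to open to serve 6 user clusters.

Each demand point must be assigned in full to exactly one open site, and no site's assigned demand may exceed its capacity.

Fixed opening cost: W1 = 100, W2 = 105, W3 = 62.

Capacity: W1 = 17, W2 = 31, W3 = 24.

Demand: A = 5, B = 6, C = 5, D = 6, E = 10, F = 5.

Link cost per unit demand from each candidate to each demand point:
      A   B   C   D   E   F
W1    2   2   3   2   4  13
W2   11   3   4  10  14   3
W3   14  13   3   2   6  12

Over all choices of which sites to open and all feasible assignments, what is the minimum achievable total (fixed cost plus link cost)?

Open {W1, W3}; cheapest assignment that respects the capacities:
  W1 (cap 17, load 17): A, B, D — cost 5×2 + 6×2 + 6×2 = 34
  W3 (cap 24, load 20): C, E, F — cost 5×3 + 10×6 + 5×12 = 135
  Shipping 169, fixed 162 → total 331.
  Any other capacity-feasible assignment to {W1, W3} ships for at least 169.
Compare {W2, W3}: its best feasible assignment gives total 342.
Compare {W1, W2}: its best feasible assignment gives total 365.
Every other set of open sites that can feasibly serve all demand totals ≥ 342 even under its best assignment. Minimum: 331.

331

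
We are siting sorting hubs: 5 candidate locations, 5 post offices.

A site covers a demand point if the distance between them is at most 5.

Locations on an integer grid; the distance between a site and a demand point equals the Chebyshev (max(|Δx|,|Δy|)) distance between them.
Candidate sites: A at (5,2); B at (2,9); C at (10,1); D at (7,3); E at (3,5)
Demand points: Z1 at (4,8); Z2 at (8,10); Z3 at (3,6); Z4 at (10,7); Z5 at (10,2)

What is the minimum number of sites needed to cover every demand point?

2

Coverage sets (demand points within 5 of each site):
  A: {Z3, Z4, Z5}
  B: {Z1, Z3}
  C: {Z5}
  D: {Z1, Z3, Z4, Z5}
  E: {Z1, Z2, Z3}
No single site covers all 5 demand points.
But {A, E} covers everything, so the minimum is 2.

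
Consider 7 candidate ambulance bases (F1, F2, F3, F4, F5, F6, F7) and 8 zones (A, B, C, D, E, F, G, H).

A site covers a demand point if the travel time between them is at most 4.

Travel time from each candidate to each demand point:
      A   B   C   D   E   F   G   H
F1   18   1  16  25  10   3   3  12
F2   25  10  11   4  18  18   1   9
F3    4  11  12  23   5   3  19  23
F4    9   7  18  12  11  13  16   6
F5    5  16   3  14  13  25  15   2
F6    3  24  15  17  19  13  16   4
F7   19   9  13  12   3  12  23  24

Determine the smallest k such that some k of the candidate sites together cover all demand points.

5

Coverage sets (demand points within 4 of each site):
  F1: {B, F, G}
  F2: {D, G}
  F3: {A, F}
  F4: {}
  F5: {C, H}
  F6: {A, H}
  F7: {E}
No 4 sites suffice: every size-4 union leaves at least one demand point uncovered.
But {F1, F2, F3, F5, F7} covers everything, so the minimum is 5.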